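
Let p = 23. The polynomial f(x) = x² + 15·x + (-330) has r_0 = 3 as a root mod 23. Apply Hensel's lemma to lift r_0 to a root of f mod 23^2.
r_1 = 394 (mod 529)

Hensel: r_{i+1} = r_i − f(r_i)·(f′(r_i))^{-1} mod 23^{i+2}, f′(x) = 2x + 15. Iterate:
  r_0 = 3 (mod 23)
  r_1 = 394 (mod 529)
Final: r = 394 satisfies f(r) ≡ 0 mod 23^2.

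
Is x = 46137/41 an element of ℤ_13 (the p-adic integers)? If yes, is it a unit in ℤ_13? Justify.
x ∈ ℤ_13 but not a unit; v_13(x) = 3 > 0

ℤ_13 = {x ∈ ℚ_13 : v_13(x) ≥ 0} and ℤ_13^× = {x ∈ ℤ_13 : v_13(x) = 0}. Here v_13(46137/41) = v_13(num) − v_13(den) = 3; compare against these criteria.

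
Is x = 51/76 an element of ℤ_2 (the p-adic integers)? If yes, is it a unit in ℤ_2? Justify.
x ∉ ℤ_2 (v_2(x) = -2 < 0)

ℤ_2 = {x ∈ ℚ_2 : v_2(x) ≥ 0} and ℤ_2^× = {x ∈ ℤ_2 : v_2(x) = 0}. Here v_2(51/76) = v_2(num) − v_2(den) = -2; compare against these criteria.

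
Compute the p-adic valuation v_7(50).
v_7(50) = 0

v_7(n) is the largest exponent k such that 7^k divides n. Factor out: 50 = 7^0 · 50. (Sign doesn't affect v_p.) So v_7(50) = 0.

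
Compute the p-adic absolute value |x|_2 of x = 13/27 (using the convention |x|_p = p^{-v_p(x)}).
|13/27|_2 = 1

Step 1 — compute v_2(x) by factoring powers of 2 out of the numerator and denominator: v_2(13/27) = 0. Step 2 — apply |x|_p = p^{-v_p(x)} = 2^{0} = 1.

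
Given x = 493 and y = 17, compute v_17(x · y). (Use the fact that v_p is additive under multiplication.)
v_17(8381) = 2

v_p(x) = 1 (factor: 493 = 17^1 · 29); v_p(y) = 1 (factor: 17 = 17^1 · 1). Additivity: v_p(xy) = v_p(x) + v_p(y) = 1 + 1 = 2. (Direct check: xy = 8381 = 17^2 · (29).)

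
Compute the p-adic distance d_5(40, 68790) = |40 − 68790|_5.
d_5(40, 68790) = 1/3125

Step 1 — x − y = 40 − 68790 = -68750. Step 2 — v_5(-68750) = 5 (factor: -68750 = −(5^5 · 22); the sign does not affect v_p). Step 3 — |x − y|_5 = 5^{-5} = 1/3125.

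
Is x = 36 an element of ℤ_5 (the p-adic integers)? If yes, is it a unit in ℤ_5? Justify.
x ∈ ℤ_5^× (unit); v_5(x) = 0

ℤ_5 = {x ∈ ℚ_5 : v_5(x) ≥ 0} and ℤ_5^× = {x ∈ ℤ_5 : v_5(x) = 0}. Here v_5(36) = v_5(num) − v_5(den) = 0; compare against these criteria.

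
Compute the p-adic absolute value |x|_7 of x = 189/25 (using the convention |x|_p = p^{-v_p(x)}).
|189/25|_7 = 1/7

Step 1 — compute v_7(x) by factoring powers of 7 out of the numerator and denominator: v_7(189/25) = 1. Step 2 — apply |x|_p = p^{-v_p(x)} = 7^{-1} = 1/7.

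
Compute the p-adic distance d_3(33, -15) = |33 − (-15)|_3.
d_3(33, -15) = 1/3

Step 1 — x − y = 33 − (-15) = 48. Step 2 — v_3(48) = 1 (factor: 48 = (3^1 · 16); the sign does not affect v_p). Step 3 — |x − y|_3 = 3^{-1} = 1/3.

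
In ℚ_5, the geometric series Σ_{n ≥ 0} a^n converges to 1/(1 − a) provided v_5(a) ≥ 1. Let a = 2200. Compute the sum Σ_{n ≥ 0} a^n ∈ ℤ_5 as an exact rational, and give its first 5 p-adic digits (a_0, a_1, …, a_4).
Σ a^n = 1/(1 − a) = -1/2199;  first 5 digits = (1, 0, 3, 2, 2)

v_5(a) = 2 ≥ 1, so the series converges in ℤ_5 to 1/(1 − a) = 1/(1 − 2200) = -1/2199. Expand this rational in ℤ_5: compute digits iteratively via d_i = x_i mod 5, x_{i+1} = (x_i − d_i)/5. The first 5 digits are (1, 0, 3, 2, 2).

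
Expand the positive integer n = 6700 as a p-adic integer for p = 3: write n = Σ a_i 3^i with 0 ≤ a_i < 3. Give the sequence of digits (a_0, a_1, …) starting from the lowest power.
(a_0, a_1, …) = (1, 1, 0, 2, 1, 0, 0, 0, 1)

Repeated division by 3 gives the digits low-to-high: 6700 = 1 + 1·3^1 + 2·3^3 + 1·3^4 + 1·3^8. Digit sequence: (1, 1, 0, 2, 1, 0, 0, 0, 1).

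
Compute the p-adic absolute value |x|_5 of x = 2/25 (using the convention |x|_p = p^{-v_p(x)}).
|2/25|_5 = 25

Step 1 — compute v_5(x) by factoring powers of 5 out of the numerator and denominator: v_5(2/25) = -2. Step 2 — apply |x|_p = p^{-v_p(x)} = 5^{2} = 25.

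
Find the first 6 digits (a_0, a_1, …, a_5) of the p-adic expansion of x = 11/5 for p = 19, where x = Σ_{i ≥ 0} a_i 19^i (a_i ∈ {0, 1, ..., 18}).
(a_0, …, a_5) = (6, 15, 3, 15, 3, 15)

v_19(11/5) = 0 (numerator and denominator both coprime to 19), so x ∈ ℤ_19^×. Compute digits iteratively via a_i = x_i mod 19, x_{i+1} = (x_i − a_i)/19, with x_0 = x:
  x_0 = 11/5;  a_0 = 6;  x_1 = (x_0 − 6)/19 = -1/5
  x_1 = -1/5;  a_1 = 15;  x_2 = (x_1 − 15)/19 = -4/5
  x_2 = -4/5;  a_2 = 3;  x_3 = (x_2 − 3)/19 = -1/5
  x_3 = -1/5;  a_3 = 15;  x_4 = (x_3 − 15)/19 = -4/5
  x_4 = -4/5;  a_4 = 3;  x_5 = (x_4 − 3)/19 = -1/5
  x_5 = -1/5;  a_5 = 15;  x_6 = (x_5 − 15)/19 = -4/5
Digits: (6, 15, 3, 15, 3, 15).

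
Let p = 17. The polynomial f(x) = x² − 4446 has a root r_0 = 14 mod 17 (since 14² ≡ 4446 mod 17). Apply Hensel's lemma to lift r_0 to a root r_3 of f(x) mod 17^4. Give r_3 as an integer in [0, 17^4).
r_3 = 12407 (mod 83521)

Hensel's recurrence: r_{i+1} = r_i − f(r_i)·(f′(r_i))^{-1} mod 17^{i+2}, with f′(x) = 2x. Iterate:
  r_0 = 14 (mod 17)
  r_1 = 269 (mod 289)
  r_2 = 2581 (mod 4913)
  r_3 = 12407 (mod 83521)
Final: r_3 = 12407, and one checks f(r_3) ≡ 0 mod 17^4.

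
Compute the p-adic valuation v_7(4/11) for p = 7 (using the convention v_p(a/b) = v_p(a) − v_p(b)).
v_7(4/11) = 0

Factor powers of 7 from the numerator and denominator of the reduced fraction: 4 = 7^0 · 4 and 11 = 7^0 · 11. Apply v_p(a/b) = v_p(a) − v_p(b): v_7(4/11) = 0 − 0 = 0.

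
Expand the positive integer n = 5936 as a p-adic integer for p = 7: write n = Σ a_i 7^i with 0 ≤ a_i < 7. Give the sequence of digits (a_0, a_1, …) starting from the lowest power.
(a_0, a_1, …) = (0, 1, 2, 3, 2)

Repeated division by 7 gives the digits low-to-high: 5936 = 1·7^1 + 2·7^2 + 3·7^3 + 2·7^4. Digit sequence: (0, 1, 2, 3, 2).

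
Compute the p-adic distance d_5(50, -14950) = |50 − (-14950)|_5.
d_5(50, -14950) = 1/625

Step 1 — x − y = 50 − (-14950) = 15000. Step 2 — v_5(15000) = 4 (factor: 15000 = (5^4 · 24); the sign does not affect v_p). Step 3 — |x − y|_5 = 5^{-4} = 1/625.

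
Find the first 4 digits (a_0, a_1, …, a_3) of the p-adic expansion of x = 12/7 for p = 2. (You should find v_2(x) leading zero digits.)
(a_0, …, a_3) = (0, 0, 1, 0)

v_2(12/7) = 2, so a_0 = ... = a_1 = 0. Factor out: x = 2^2 · u with u = 3/7 a unit in ℤ_2. Expand u iteratively via a_{v+i} = u_i mod 2, u_{i+1} = (u_i − a_{v+i})/2:
  u_0 = 3/7;  a_2 = 1;  u_1 = (u_0 − 1)/2 = -2/7
  u_1 = -2/7;  a_3 = 0;  u_2 = (u_1 − 0)/2 = -1/7
Digits: (0, 0, 1, 0).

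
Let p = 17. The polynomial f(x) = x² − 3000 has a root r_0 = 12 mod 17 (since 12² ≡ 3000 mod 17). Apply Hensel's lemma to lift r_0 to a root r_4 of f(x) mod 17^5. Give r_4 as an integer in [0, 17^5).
r_4 = 656450 (mod 1419857)

Hensel's recurrence: r_{i+1} = r_i − f(r_i)·(f′(r_i))^{-1} mod 17^{i+2}, with f′(x) = 2x. Iterate:
  r_0 = 12 (mod 17)
  r_1 = 131 (mod 289)
  r_2 = 3021 (mod 4913)
  r_3 = 71803 (mod 83521)
  r_4 = 656450 (mod 1419857)
Final: r_4 = 656450, and one checks f(r_4) ≡ 0 mod 17^5.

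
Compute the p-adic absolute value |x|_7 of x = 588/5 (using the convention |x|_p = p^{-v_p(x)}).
|588/5|_7 = 1/49

Step 1 — compute v_7(x) by factoring powers of 7 out of the numerator and denominator: v_7(588/5) = 2. Step 2 — apply |x|_p = p^{-v_p(x)} = 7^{-2} = 1/49.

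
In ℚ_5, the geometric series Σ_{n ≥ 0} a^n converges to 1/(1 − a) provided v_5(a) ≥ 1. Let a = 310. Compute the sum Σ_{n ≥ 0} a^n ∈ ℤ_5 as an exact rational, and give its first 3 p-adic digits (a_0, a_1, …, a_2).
Σ a^n = 1/(1 − a) = -1/309;  first 3 digits = (1, 2, 1)

v_5(a) = 1 ≥ 1, so the series converges in ℤ_5 to 1/(1 − a) = 1/(1 − 310) = -1/309. Expand this rational in ℤ_5: compute digits iteratively via d_i = x_i mod 5, x_{i+1} = (x_i − d_i)/5. The first 3 digits are (1, 2, 1).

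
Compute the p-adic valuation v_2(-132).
v_2(-132) = 2

v_2(n) is the largest exponent k such that 2^k divides n. Factor out: -132 = -2^2 · 33. (Sign doesn't affect v_p.) So v_2(-132) = 2.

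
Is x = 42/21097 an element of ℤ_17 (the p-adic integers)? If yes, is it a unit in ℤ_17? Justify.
x ∉ ℤ_17 (v_17(x) = -2 < 0)

ℤ_17 = {x ∈ ℚ_17 : v_17(x) ≥ 0} and ℤ_17^× = {x ∈ ℤ_17 : v_17(x) = 0}. Here v_17(42/21097) = v_17(num) − v_17(den) = -2; compare against these criteria.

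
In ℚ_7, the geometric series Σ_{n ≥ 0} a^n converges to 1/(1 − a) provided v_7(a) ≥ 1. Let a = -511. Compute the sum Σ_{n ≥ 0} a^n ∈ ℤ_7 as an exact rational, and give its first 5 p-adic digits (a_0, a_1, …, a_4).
Σ a^n = 1/(1 − a) = 1/512;  first 5 digits = (1, 4, 5, 4, 6)

v_7(a) = 1 ≥ 1, so the series converges in ℤ_7 to 1/(1 − a) = 1/(1 − (-511)) = 1/512. Expand this rational in ℤ_7: compute digits iteratively via d_i = x_i mod 7, x_{i+1} = (x_i − d_i)/7. The first 5 digits are (1, 4, 5, 4, 6).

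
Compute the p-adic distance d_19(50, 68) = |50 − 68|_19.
d_19(50, 68) = 1

Step 1 — x − y = 50 − 68 = -18. Step 2 — v_19(-18) = 0 (factor: -18 = −(19^0 · 18); the sign does not affect v_p). Step 3 — |x − y|_19 = 19^{0} = 1.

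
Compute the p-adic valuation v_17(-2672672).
v_17(-2672672) = 4

v_17(n) is the largest exponent k such that 17^k divides n. Factor out: -2672672 = -17^4 · 32. (Sign doesn't affect v_p.) So v_17(-2672672) = 4.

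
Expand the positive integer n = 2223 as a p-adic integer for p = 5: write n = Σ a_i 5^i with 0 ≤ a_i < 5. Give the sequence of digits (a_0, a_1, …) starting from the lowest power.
(a_0, a_1, …) = (3, 4, 3, 2, 3)

Repeated division by 5 gives the digits low-to-high: 2223 = 3 + 4·5^1 + 3·5^2 + 2·5^3 + 3·5^4. Digit sequence: (3, 4, 3, 2, 3).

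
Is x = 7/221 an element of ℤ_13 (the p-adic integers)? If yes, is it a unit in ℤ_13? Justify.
x ∉ ℤ_13 (v_13(x) = -1 < 0)

ℤ_13 = {x ∈ ℚ_13 : v_13(x) ≥ 0} and ℤ_13^× = {x ∈ ℤ_13 : v_13(x) = 0}. Here v_13(7/221) = v_13(num) − v_13(den) = -1; compare against these criteria.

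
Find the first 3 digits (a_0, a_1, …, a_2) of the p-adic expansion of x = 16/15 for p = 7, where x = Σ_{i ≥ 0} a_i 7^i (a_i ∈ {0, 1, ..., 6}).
(a_0, …, a_2) = (2, 5, 3)

v_7(16/15) = 0 (numerator and denominator both coprime to 7), so x ∈ ℤ_7^×. Compute digits iteratively via a_i = x_i mod 7, x_{i+1} = (x_i − a_i)/7, with x_0 = x:
  x_0 = 16/15;  a_0 = 2;  x_1 = (x_0 − 2)/7 = -2/15
  x_1 = -2/15;  a_1 = 5;  x_2 = (x_1 − 5)/7 = -11/15
  x_2 = -11/15;  a_2 = 3;  x_3 = (x_2 − 3)/7 = -8/15
Digits: (2, 5, 3).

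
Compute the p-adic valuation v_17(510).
v_17(510) = 1

v_17(n) is the largest exponent k such that 17^k divides n. Factor out: 510 = 17^1 · 30. (Sign doesn't affect v_p.) So v_17(510) = 1.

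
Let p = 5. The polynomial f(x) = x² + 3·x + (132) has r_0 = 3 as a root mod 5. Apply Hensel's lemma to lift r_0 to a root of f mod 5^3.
r_2 = 28 (mod 125)

Hensel: r_{i+1} = r_i − f(r_i)·(f′(r_i))^{-1} mod 5^{i+2}, f′(x) = 2x + 3. Iterate:
  r_0 = 3 (mod 5)
  r_1 = 3 (mod 25)
  r_2 = 28 (mod 125)
Final: r = 28 satisfies f(r) ≡ 0 mod 5^3.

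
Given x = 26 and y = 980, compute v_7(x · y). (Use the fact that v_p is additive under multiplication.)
v_7(25480) = 2

v_p(x) = 0 (factor: 26 = 7^0 · 26); v_p(y) = 2 (factor: 980 = 7^2 · 20). Additivity: v_p(xy) = v_p(x) + v_p(y) = 0 + 2 = 2. (Direct check: xy = 25480 = 7^2 · (520).)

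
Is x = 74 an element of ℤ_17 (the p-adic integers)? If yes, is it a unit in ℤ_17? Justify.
x ∈ ℤ_17^× (unit); v_17(x) = 0

ℤ_17 = {x ∈ ℚ_17 : v_17(x) ≥ 0} and ℤ_17^× = {x ∈ ℤ_17 : v_17(x) = 0}. Here v_17(74) = v_17(num) − v_17(den) = 0; compare against these criteria.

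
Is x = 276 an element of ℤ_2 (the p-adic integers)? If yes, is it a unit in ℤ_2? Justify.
x ∈ ℤ_2 but not a unit; v_2(x) = 2 > 0

ℤ_2 = {x ∈ ℚ_2 : v_2(x) ≥ 0} and ℤ_2^× = {x ∈ ℤ_2 : v_2(x) = 0}. Here v_2(276) = v_2(num) − v_2(den) = 2; compare against these criteria.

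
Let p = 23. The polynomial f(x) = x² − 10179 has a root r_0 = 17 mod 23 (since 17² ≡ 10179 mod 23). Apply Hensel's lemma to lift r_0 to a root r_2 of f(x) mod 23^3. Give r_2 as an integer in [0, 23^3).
r_2 = 2984 (mod 12167)

Hensel's recurrence: r_{i+1} = r_i − f(r_i)·(f′(r_i))^{-1} mod 23^{i+2}, with f′(x) = 2x. Iterate:
  r_0 = 17 (mod 23)
  r_1 = 339 (mod 529)
  r_2 = 2984 (mod 12167)
Final: r_2 = 2984, and one checks f(r_2) ≡ 0 mod 23^3.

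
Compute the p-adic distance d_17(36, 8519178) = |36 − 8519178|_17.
d_17(36, 8519178) = 1/1419857

Step 1 — x − y = 36 − 8519178 = -8519142. Step 2 — v_17(-8519142) = 5 (factor: -8519142 = −(17^5 · 6); the sign does not affect v_p). Step 3 — |x − y|_17 = 17^{-5} = 1/1419857.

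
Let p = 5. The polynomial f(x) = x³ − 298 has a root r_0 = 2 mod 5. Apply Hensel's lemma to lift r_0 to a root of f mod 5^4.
r_3 = 472 (mod 625)

Hensel: r_{i+1} = r_i − f(r_i)/f′(r_i) mod 5^{i+2}, where f′(x) = 3x². Iterate:
  r_0 = 2 (mod 5)
  r_1 = 22 (mod 25)
  r_2 = 97 (mod 125)
  r_3 = 472 (mod 625)
Final: r = 472 with f(r) ≡ 0 mod 5^4.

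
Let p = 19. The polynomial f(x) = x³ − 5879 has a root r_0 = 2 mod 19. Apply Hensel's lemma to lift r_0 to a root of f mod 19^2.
r_1 = 40 (mod 361)

Hensel: r_{i+1} = r_i − f(r_i)/f′(r_i) mod 19^{i+2}, where f′(x) = 3x². Iterate:
  r_0 = 2 (mod 19)
  r_1 = 40 (mod 361)
Final: r = 40 with f(r) ≡ 0 mod 19^2.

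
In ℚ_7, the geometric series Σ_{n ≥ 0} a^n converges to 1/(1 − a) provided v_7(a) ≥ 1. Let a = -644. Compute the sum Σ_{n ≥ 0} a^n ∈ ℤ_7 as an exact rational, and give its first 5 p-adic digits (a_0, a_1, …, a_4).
Σ a^n = 1/(1 − a) = 1/645;  first 5 digits = (1, 6, 1, 2, 1)

v_7(a) = 1 ≥ 1, so the series converges in ℤ_7 to 1/(1 − a) = 1/(1 − (-644)) = 1/645. Expand this rational in ℤ_7: compute digits iteratively via d_i = x_i mod 7, x_{i+1} = (x_i − d_i)/7. The first 5 digits are (1, 6, 1, 2, 1).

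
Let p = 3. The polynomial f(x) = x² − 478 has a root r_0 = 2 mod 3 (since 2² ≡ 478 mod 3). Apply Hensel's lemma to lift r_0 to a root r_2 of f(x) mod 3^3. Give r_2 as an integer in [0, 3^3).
r_2 = 17 (mod 27)

Hensel's recurrence: r_{i+1} = r_i − f(r_i)·(f′(r_i))^{-1} mod 3^{i+2}, with f′(x) = 2x. Iterate:
  r_0 = 2 (mod 3)
  r_1 = 8 (mod 9)
  r_2 = 17 (mod 27)
Final: r_2 = 17, and one checks f(r_2) ≡ 0 mod 3^3.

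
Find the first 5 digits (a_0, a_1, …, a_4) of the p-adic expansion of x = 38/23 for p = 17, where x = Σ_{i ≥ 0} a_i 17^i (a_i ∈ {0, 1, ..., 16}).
(a_0, …, a_4) = (12, 9, 12, 0, 14)

v_17(38/23) = 0 (numerator and denominator both coprime to 17), so x ∈ ℤ_17^×. Compute digits iteratively via a_i = x_i mod 17, x_{i+1} = (x_i − a_i)/17, with x_0 = x:
  x_0 = 38/23;  a_0 = 12;  x_1 = (x_0 − 12)/17 = -14/23
  x_1 = -14/23;  a_1 = 9;  x_2 = (x_1 − 9)/17 = -13/23
  x_2 = -13/23;  a_2 = 12;  x_3 = (x_2 − 12)/17 = -17/23
  x_3 = -17/23;  a_3 = 0;  x_4 = (x_3 − 0)/17 = -1/23
  x_4 = -1/23;  a_4 = 14;  x_5 = (x_4 − 14)/17 = -19/23
Digits: (12, 9, 12, 0, 14).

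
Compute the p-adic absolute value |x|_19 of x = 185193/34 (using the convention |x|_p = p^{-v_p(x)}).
|185193/34|_19 = 1/6859

Step 1 — compute v_19(x) by factoring powers of 19 out of the numerator and denominator: v_19(185193/34) = 3. Step 2 — apply |x|_p = p^{-v_p(x)} = 19^{-3} = 1/6859.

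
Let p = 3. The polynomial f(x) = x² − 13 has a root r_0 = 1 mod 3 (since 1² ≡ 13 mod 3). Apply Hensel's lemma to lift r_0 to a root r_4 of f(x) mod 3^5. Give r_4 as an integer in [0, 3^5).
r_4 = 16 (mod 243)

Hensel's recurrence: r_{i+1} = r_i − f(r_i)·(f′(r_i))^{-1} mod 3^{i+2}, with f′(x) = 2x. Iterate:
  r_0 = 1 (mod 3)
  r_1 = 7 (mod 9)
  r_2 = 16 (mod 27)
  r_3 = 16 (mod 81)
  r_4 = 16 (mod 243)
Final: r_4 = 16, and one checks f(r_4) ≡ 0 mod 3^5.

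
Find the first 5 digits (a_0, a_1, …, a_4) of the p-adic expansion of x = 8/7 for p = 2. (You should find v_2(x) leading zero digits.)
(a_0, …, a_4) = (0, 0, 0, 1, 1)

v_2(8/7) = 3, so a_0 = ... = a_2 = 0. Factor out: x = 2^3 · u with u = 1/7 a unit in ℤ_2. Expand u iteratively via a_{v+i} = u_i mod 2, u_{i+1} = (u_i − a_{v+i})/2:
  u_0 = 1/7;  a_3 = 1;  u_1 = (u_0 − 1)/2 = -3/7
  u_1 = -3/7;  a_4 = 1;  u_2 = (u_1 − 1)/2 = -5/7
Digits: (0, 0, 0, 1, 1).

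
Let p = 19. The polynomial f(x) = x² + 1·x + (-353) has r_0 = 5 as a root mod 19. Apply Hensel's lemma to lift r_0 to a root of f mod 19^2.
r_1 = 100 (mod 361)

Hensel: r_{i+1} = r_i − f(r_i)·(f′(r_i))^{-1} mod 19^{i+2}, f′(x) = 2x + 1. Iterate:
  r_0 = 5 (mod 19)
  r_1 = 100 (mod 361)
Final: r = 100 satisfies f(r) ≡ 0 mod 19^2.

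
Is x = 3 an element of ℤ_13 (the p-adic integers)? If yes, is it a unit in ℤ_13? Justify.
x ∈ ℤ_13^× (unit); v_13(x) = 0

ℤ_13 = {x ∈ ℚ_13 : v_13(x) ≥ 0} and ℤ_13^× = {x ∈ ℤ_13 : v_13(x) = 0}. Here v_13(3) = v_13(num) − v_13(den) = 0; compare against these criteria.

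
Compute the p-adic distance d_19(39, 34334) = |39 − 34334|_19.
d_19(39, 34334) = 1/6859

Step 1 — x − y = 39 − 34334 = -34295. Step 2 — v_19(-34295) = 3 (factor: -34295 = −(19^3 · 5); the sign does not affect v_p). Step 3 — |x − y|_19 = 19^{-3} = 1/6859.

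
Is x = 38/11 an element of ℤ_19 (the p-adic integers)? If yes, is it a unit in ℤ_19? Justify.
x ∈ ℤ_19 but not a unit; v_19(x) = 1 > 0

ℤ_19 = {x ∈ ℚ_19 : v_19(x) ≥ 0} and ℤ_19^× = {x ∈ ℤ_19 : v_19(x) = 0}. Here v_19(38/11) = v_19(num) − v_19(den) = 1; compare against these criteria.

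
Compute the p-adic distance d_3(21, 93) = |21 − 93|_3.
d_3(21, 93) = 1/9

Step 1 — x − y = 21 − 93 = -72. Step 2 — v_3(-72) = 2 (factor: -72 = −(3^2 · 8); the sign does not affect v_p). Step 3 — |x − y|_3 = 3^{-2} = 1/9.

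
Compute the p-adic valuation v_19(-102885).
v_19(-102885) = 3

v_19(n) is the largest exponent k such that 19^k divides n. Factor out: -102885 = -19^3 · 15. (Sign doesn't affect v_p.) So v_19(-102885) = 3.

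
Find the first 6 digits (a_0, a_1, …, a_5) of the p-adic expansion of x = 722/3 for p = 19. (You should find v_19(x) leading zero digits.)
(a_0, …, a_5) = (0, 0, 7, 6, 6, 6)

v_19(722/3) = 2, so a_0 = ... = a_1 = 0. Factor out: x = 19^2 · u with u = 2/3 a unit in ℤ_19. Expand u iteratively via a_{v+i} = u_i mod 19, u_{i+1} = (u_i − a_{v+i})/19:
  u_0 = 2/3;  a_2 = 7;  u_1 = (u_0 − 7)/19 = -1/3
  u_1 = -1/3;  a_3 = 6;  u_2 = (u_1 − 6)/19 = -1/3
  u_2 = -1/3;  a_4 = 6;  u_3 = (u_2 − 6)/19 = -1/3
  u_3 = -1/3;  a_5 = 6;  u_4 = (u_3 − 6)/19 = -1/3
Digits: (0, 0, 7, 6, 6, 6).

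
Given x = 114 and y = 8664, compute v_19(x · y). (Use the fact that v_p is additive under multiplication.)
v_19(987696) = 3

v_p(x) = 1 (factor: 114 = 19^1 · 6); v_p(y) = 2 (factor: 8664 = 19^2 · 24). Additivity: v_p(xy) = v_p(x) + v_p(y) = 1 + 2 = 3. (Direct check: xy = 987696 = 19^3 · (144).)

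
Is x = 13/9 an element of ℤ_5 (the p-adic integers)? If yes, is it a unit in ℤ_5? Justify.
x ∈ ℤ_5^× (unit); v_5(x) = 0

ℤ_5 = {x ∈ ℚ_5 : v_5(x) ≥ 0} and ℤ_5^× = {x ∈ ℤ_5 : v_5(x) = 0}. Here v_5(13/9) = v_5(num) − v_5(den) = 0; compare against these criteria.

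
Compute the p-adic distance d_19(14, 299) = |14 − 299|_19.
d_19(14, 299) = 1/19

Step 1 — x − y = 14 − 299 = -285. Step 2 — v_19(-285) = 1 (factor: -285 = −(19^1 · 15); the sign does not affect v_p). Step 3 — |x − y|_19 = 19^{-1} = 1/19.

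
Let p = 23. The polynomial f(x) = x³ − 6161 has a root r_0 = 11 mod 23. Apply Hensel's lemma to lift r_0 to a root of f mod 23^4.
r_3 = 51945 (mod 279841)

Hensel: r_{i+1} = r_i − f(r_i)/f′(r_i) mod 23^{i+2}, where f′(x) = 3x². Iterate:
  r_0 = 11 (mod 23)
  r_1 = 103 (mod 529)
  r_2 = 3277 (mod 12167)
  r_3 = 51945 (mod 279841)
Final: r = 51945 with f(r) ≡ 0 mod 23^4.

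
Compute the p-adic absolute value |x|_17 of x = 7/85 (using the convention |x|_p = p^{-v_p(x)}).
|7/85|_17 = 17

Step 1 — compute v_17(x) by factoring powers of 17 out of the numerator and denominator: v_17(7/85) = -1. Step 2 — apply |x|_p = p^{-v_p(x)} = 17^{1} = 17.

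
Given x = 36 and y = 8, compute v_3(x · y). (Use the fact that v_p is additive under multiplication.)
v_3(288) = 2

v_p(x) = 2 (factor: 36 = 3^2 · 4); v_p(y) = 0 (factor: 8 = 3^0 · 8). Additivity: v_p(xy) = v_p(x) + v_p(y) = 2 + 0 = 2. (Direct check: xy = 288 = 3^2 · (32).)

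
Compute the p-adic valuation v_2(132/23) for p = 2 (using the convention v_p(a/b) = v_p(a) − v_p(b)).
v_2(132/23) = 2

Factor powers of 2 from the numerator and denominator of the reduced fraction: 132 = 2^2 · 33 and 23 = 2^0 · 23. Apply v_p(a/b) = v_p(a) − v_p(b): v_2(132/23) = 2 − 0 = 2.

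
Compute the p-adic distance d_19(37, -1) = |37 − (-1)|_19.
d_19(37, -1) = 1/19

Step 1 — x − y = 37 − (-1) = 38. Step 2 — v_19(38) = 1 (factor: 38 = (19^1 · 2); the sign does not affect v_p). Step 3 — |x − y|_19 = 19^{-1} = 1/19.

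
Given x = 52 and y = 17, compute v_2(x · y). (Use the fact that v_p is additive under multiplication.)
v_2(884) = 2

v_p(x) = 2 (factor: 52 = 2^2 · 13); v_p(y) = 0 (factor: 17 = 2^0 · 17). Additivity: v_p(xy) = v_p(x) + v_p(y) = 2 + 0 = 2. (Direct check: xy = 884 = 2^2 · (221).)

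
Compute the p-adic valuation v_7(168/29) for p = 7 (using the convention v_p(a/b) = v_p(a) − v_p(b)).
v_7(168/29) = 1

Factor powers of 7 from the numerator and denominator of the reduced fraction: 168 = 7^1 · 24 and 29 = 7^0 · 29. Apply v_p(a/b) = v_p(a) − v_p(b): v_7(168/29) = 1 − 0 = 1.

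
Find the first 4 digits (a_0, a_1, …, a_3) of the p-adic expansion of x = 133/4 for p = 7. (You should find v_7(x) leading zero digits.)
(a_0, …, a_3) = (0, 3, 2, 5)

v_7(133/4) = 1, so a_0 = ... = a_0 = 0. Factor out: x = 7^1 · u with u = 19/4 a unit in ℤ_7. Expand u iteratively via a_{v+i} = u_i mod 7, u_{i+1} = (u_i − a_{v+i})/7:
  u_0 = 19/4;  a_1 = 3;  u_1 = (u_0 − 3)/7 = 1/4
  u_1 = 1/4;  a_2 = 2;  u_2 = (u_1 − 2)/7 = -1/4
  u_2 = -1/4;  a_3 = 5;  u_3 = (u_2 − 5)/7 = -3/4
Digits: (0, 3, 2, 5).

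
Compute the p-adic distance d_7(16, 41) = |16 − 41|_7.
d_7(16, 41) = 1

Step 1 — x − y = 16 − 41 = -25. Step 2 — v_7(-25) = 0 (factor: -25 = −(7^0 · 25); the sign does not affect v_p). Step 3 — |x − y|_7 = 7^{0} = 1.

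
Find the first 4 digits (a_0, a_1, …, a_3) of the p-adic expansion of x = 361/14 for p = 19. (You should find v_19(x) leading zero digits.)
(a_0, …, a_3) = (0, 0, 15, 6)

v_19(361/14) = 2, so a_0 = ... = a_1 = 0. Factor out: x = 19^2 · u with u = 1/14 a unit in ℤ_19. Expand u iteratively via a_{v+i} = u_i mod 19, u_{i+1} = (u_i − a_{v+i})/19:
  u_0 = 1/14;  a_2 = 15;  u_1 = (u_0 − 15)/19 = -11/14
  u_1 = -11/14;  a_3 = 6;  u_2 = (u_1 − 6)/19 = -5/14
Digits: (0, 0, 15, 6).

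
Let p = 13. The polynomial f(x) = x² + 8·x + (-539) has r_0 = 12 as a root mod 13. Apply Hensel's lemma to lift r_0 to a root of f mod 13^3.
r_2 = 1273 (mod 2197)

Hensel: r_{i+1} = r_i − f(r_i)·(f′(r_i))^{-1} mod 13^{i+2}, f′(x) = 2x + 8. Iterate:
  r_0 = 12 (mod 13)
  r_1 = 90 (mod 169)
  r_2 = 1273 (mod 2197)
Final: r = 1273 satisfies f(r) ≡ 0 mod 13^3.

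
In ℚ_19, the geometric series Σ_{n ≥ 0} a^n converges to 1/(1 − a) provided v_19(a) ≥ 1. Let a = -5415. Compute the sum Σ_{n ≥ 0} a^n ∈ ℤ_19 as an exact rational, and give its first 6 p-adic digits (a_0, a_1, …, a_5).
Σ a^n = 1/(1 − a) = 1/5416;  first 6 digits = (1, 0, 4, 18, 15, 11)

v_19(a) = 2 ≥ 1, so the series converges in ℤ_19 to 1/(1 − a) = 1/(1 − (-5415)) = 1/5416. Expand this rational in ℤ_19: compute digits iteratively via d_i = x_i mod 19, x_{i+1} = (x_i − d_i)/19. The first 6 digits are (1, 0, 4, 18, 15, 11).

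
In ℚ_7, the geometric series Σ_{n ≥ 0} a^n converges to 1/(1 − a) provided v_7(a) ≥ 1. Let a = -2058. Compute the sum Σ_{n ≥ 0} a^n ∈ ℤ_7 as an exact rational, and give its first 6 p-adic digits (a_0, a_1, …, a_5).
Σ a^n = 1/(1 − a) = 1/2059;  first 6 digits = (1, 0, 0, 1, 6, 6)

v_7(a) = 3 ≥ 1, so the series converges in ℤ_7 to 1/(1 − a) = 1/(1 − (-2058)) = 1/2059. Expand this rational in ℤ_7: compute digits iteratively via d_i = x_i mod 7, x_{i+1} = (x_i − d_i)/7. The first 6 digits are (1, 0, 0, 1, 6, 6).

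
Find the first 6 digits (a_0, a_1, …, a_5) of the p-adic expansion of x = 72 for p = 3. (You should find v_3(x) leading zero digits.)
(a_0, …, a_5) = (0, 0, 2, 2, 0, 0)

v_3(72) = 2, so a_0 = ... = a_1 = 0. Factor out: x = 3^2 · u with u = 8 a unit in ℤ_3. Expand u iteratively via a_{v+i} = u_i mod 3, u_{i+1} = (u_i − a_{v+i})/3:
  u_0 = 8;  a_2 = 2;  u_1 = (u_0 − 2)/3 = 2
  u_1 = 2;  a_3 = 2;  u_2 = (u_1 − 2)/3 = 0
  u_2 = 0;  a_4 = 0;  u_3 = (u_2 − 0)/3 = 0
  u_3 = 0;  a_5 = 0;  u_4 = (u_3 − 0)/3 = 0
Digits: (0, 0, 2, 2, 0, 0).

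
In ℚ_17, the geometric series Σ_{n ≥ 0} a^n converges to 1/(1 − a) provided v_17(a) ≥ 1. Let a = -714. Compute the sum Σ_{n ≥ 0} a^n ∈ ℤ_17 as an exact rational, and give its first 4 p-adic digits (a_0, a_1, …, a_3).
Σ a^n = 1/(1 − a) = 1/715;  first 4 digits = (1, 9, 10, 16)

v_17(a) = 1 ≥ 1, so the series converges in ℤ_17 to 1/(1 − a) = 1/(1 − (-714)) = 1/715. Expand this rational in ℤ_17: compute digits iteratively via d_i = x_i mod 17, x_{i+1} = (x_i − d_i)/17. The first 4 digits are (1, 9, 10, 16).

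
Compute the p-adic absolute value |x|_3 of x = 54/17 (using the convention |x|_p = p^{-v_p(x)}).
|54/17|_3 = 1/27

Step 1 — compute v_3(x) by factoring powers of 3 out of the numerator and denominator: v_3(54/17) = 3. Step 2 — apply |x|_p = p^{-v_p(x)} = 3^{-3} = 1/27.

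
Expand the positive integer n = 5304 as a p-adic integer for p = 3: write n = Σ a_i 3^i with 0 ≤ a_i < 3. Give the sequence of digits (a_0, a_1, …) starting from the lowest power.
(a_0, a_1, …) = (0, 1, 1, 1, 2, 0, 1, 2)

Repeated division by 3 gives the digits low-to-high: 5304 = 1·3^1 + 1·3^2 + 1·3^3 + 2·3^4 + 1·3^6 + 2·3^7. Digit sequence: (0, 1, 1, 1, 2, 0, 1, 2).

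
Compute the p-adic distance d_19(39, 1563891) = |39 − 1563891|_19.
d_19(39, 1563891) = 1/130321

Step 1 — x − y = 39 − 1563891 = -1563852. Step 2 — v_19(-1563852) = 4 (factor: -1563852 = −(19^4 · 12); the sign does not affect v_p). Step 3 — |x − y|_19 = 19^{-4} = 1/130321.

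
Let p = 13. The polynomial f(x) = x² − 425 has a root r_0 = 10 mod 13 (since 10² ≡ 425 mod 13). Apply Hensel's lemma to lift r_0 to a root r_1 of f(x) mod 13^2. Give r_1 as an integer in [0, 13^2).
r_1 = 153 (mod 169)

Hensel's recurrence: r_{i+1} = r_i − f(r_i)·(f′(r_i))^{-1} mod 13^{i+2}, with f′(x) = 2x. Iterate:
  r_0 = 10 (mod 13)
  r_1 = 153 (mod 169)
Final: r_1 = 153, and one checks f(r_1) ≡ 0 mod 13^2.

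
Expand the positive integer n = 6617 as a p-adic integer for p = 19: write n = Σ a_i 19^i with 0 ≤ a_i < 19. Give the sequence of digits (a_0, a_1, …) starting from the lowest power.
(a_0, a_1, …) = (5, 6, 18)

Repeated division by 19 gives the digits low-to-high: 6617 = 5 + 6·19^1 + 18·19^2. Digit sequence: (5, 6, 18).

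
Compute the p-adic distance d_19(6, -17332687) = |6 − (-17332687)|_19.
d_19(6, -17332687) = 1/2476099

Step 1 — x − y = 6 − (-17332687) = 17332693. Step 2 — v_19(17332693) = 5 (factor: 17332693 = (19^5 · 7); the sign does not affect v_p). Step 3 — |x − y|_19 = 19^{-5} = 1/2476099.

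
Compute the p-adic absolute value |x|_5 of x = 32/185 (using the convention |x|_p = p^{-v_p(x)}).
|32/185|_5 = 5

Step 1 — compute v_5(x) by factoring powers of 5 out of the numerator and denominator: v_5(32/185) = -1. Step 2 — apply |x|_p = p^{-v_p(x)} = 5^{1} = 5.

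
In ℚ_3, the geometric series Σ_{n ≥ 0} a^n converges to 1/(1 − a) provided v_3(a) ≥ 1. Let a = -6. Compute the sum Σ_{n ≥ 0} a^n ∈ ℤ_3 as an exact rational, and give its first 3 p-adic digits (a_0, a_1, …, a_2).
Σ a^n = 1/(1 − a) = 1/7;  first 3 digits = (1, 1, 0)

v_3(a) = 1 ≥ 1, so the series converges in ℤ_3 to 1/(1 − a) = 1/(1 − (-6)) = 1/7. Expand this rational in ℤ_3: compute digits iteratively via d_i = x_i mod 3, x_{i+1} = (x_i − d_i)/3. The first 3 digits are (1, 1, 0).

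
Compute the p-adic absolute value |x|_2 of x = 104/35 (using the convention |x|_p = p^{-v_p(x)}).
|104/35|_2 = 1/8

Step 1 — compute v_2(x) by factoring powers of 2 out of the numerator and denominator: v_2(104/35) = 3. Step 2 — apply |x|_p = p^{-v_p(x)} = 2^{-3} = 1/8.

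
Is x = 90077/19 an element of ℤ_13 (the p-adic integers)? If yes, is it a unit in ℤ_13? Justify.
x ∈ ℤ_13 but not a unit; v_13(x) = 3 > 0

ℤ_13 = {x ∈ ℚ_13 : v_13(x) ≥ 0} and ℤ_13^× = {x ∈ ℤ_13 : v_13(x) = 0}. Here v_13(90077/19) = v_13(num) − v_13(den) = 3; compare against these criteria.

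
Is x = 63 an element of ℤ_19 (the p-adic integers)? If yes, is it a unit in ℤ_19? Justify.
x ∈ ℤ_19^× (unit); v_19(x) = 0

ℤ_19 = {x ∈ ℚ_19 : v_19(x) ≥ 0} and ℤ_19^× = {x ∈ ℤ_19 : v_19(x) = 0}. Here v_19(63) = v_19(num) − v_19(den) = 0; compare against these criteria.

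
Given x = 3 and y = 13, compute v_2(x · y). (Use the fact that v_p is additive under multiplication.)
v_2(39) = 0

v_p(x) = 0 (factor: 3 = 2^0 · 3); v_p(y) = 0 (factor: 13 = 2^0 · 13). Additivity: v_p(xy) = v_p(x) + v_p(y) = 0 + 0 = 0. (Direct check: xy = 39 = 2^0 · (39).)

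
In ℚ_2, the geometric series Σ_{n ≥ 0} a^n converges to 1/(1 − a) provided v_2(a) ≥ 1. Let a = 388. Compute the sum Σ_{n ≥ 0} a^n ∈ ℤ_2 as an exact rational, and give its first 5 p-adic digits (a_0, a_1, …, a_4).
Σ a^n = 1/(1 − a) = -1/387;  first 5 digits = (1, 0, 1, 0, 1)

v_2(a) = 2 ≥ 1, so the series converges in ℤ_2 to 1/(1 − a) = 1/(1 − 388) = -1/387. Expand this rational in ℤ_2: compute digits iteratively via d_i = x_i mod 2, x_{i+1} = (x_i − d_i)/2. The first 5 digits are (1, 0, 1, 0, 1).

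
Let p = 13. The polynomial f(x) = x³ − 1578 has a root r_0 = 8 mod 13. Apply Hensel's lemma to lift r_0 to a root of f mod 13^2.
r_1 = 47 (mod 169)

Hensel: r_{i+1} = r_i − f(r_i)/f′(r_i) mod 13^{i+2}, where f′(x) = 3x². Iterate:
  r_0 = 8 (mod 13)
  r_1 = 47 (mod 169)
Final: r = 47 with f(r) ≡ 0 mod 13^2.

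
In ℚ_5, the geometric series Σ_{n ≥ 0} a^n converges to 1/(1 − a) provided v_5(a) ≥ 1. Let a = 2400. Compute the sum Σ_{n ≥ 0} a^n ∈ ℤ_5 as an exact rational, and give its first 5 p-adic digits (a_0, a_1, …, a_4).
Σ a^n = 1/(1 − a) = -1/2399;  first 5 digits = (1, 0, 1, 4, 4)

v_5(a) = 2 ≥ 1, so the series converges in ℤ_5 to 1/(1 − a) = 1/(1 − 2400) = -1/2399. Expand this rational in ℤ_5: compute digits iteratively via d_i = x_i mod 5, x_{i+1} = (x_i − d_i)/5. The first 5 digits are (1, 0, 1, 4, 4).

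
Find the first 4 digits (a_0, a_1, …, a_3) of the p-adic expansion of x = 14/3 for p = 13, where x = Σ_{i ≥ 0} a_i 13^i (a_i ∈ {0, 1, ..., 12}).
(a_0, …, a_3) = (9, 4, 4, 4)

v_13(14/3) = 0 (numerator and denominator both coprime to 13), so x ∈ ℤ_13^×. Compute digits iteratively via a_i = x_i mod 13, x_{i+1} = (x_i − a_i)/13, with x_0 = x:
  x_0 = 14/3;  a_0 = 9;  x_1 = (x_0 − 9)/13 = -1/3
  x_1 = -1/3;  a_1 = 4;  x_2 = (x_1 − 4)/13 = -1/3
  x_2 = -1/3;  a_2 = 4;  x_3 = (x_2 − 4)/13 = -1/3
  x_3 = -1/3;  a_3 = 4;  x_4 = (x_3 − 4)/13 = -1/3
Digits: (9, 4, 4, 4).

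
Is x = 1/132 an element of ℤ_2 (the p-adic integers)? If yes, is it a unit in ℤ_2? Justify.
x ∉ ℤ_2 (v_2(x) = -2 < 0)

ℤ_2 = {x ∈ ℚ_2 : v_2(x) ≥ 0} and ℤ_2^× = {x ∈ ℤ_2 : v_2(x) = 0}. Here v_2(1/132) = v_2(num) − v_2(den) = -2; compare against these criteria.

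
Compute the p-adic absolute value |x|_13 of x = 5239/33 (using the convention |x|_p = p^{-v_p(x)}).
|5239/33|_13 = 1/169

Step 1 — compute v_13(x) by factoring powers of 13 out of the numerator and denominator: v_13(5239/33) = 2. Step 2 — apply |x|_p = p^{-v_p(x)} = 13^{-2} = 1/169.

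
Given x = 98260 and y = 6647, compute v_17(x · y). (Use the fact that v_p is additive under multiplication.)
v_17(653134220) = 5

v_p(x) = 3 (factor: 98260 = 17^3 · 20); v_p(y) = 2 (factor: 6647 = 17^2 · 23). Additivity: v_p(xy) = v_p(x) + v_p(y) = 3 + 2 = 5. (Direct check: xy = 653134220 = 17^5 · (460).)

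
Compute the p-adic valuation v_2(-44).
v_2(-44) = 2

v_2(n) is the largest exponent k such that 2^k divides n. Factor out: -44 = -2^2 · 11. (Sign doesn't affect v_p.) So v_2(-44) = 2.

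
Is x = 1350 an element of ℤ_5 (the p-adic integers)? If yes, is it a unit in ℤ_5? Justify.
x ∈ ℤ_5 but not a unit; v_5(x) = 2 > 0

ℤ_5 = {x ∈ ℚ_5 : v_5(x) ≥ 0} and ℤ_5^× = {x ∈ ℤ_5 : v_5(x) = 0}. Here v_5(1350) = v_5(num) − v_5(den) = 2; compare against these criteria.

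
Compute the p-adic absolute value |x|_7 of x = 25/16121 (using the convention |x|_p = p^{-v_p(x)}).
|25/16121|_7 = 343

Step 1 — compute v_7(x) by factoring powers of 7 out of the numerator and denominator: v_7(25/16121) = -3. Step 2 — apply |x|_p = p^{-v_p(x)} = 7^{3} = 343.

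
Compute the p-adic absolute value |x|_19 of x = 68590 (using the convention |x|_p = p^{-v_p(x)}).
|68590|_19 = 1/6859

Step 1 — compute v_19(x) by factoring powers of 19 out of the numerator and denominator: v_19(68590) = 3. Step 2 — apply |x|_p = p^{-v_p(x)} = 19^{-3} = 1/6859.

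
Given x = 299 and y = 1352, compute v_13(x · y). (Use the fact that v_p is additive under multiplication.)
v_13(404248) = 3

v_p(x) = 1 (factor: 299 = 13^1 · 23); v_p(y) = 2 (factor: 1352 = 13^2 · 8). Additivity: v_p(xy) = v_p(x) + v_p(y) = 1 + 2 = 3. (Direct check: xy = 404248 = 13^3 · (184).)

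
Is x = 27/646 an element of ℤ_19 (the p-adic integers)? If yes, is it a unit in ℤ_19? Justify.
x ∉ ℤ_19 (v_19(x) = -1 < 0)

ℤ_19 = {x ∈ ℚ_19 : v_19(x) ≥ 0} and ℤ_19^× = {x ∈ ℤ_19 : v_19(x) = 0}. Here v_19(27/646) = v_19(num) − v_19(den) = -1; compare against these criteria.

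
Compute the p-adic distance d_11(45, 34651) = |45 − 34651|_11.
d_11(45, 34651) = 1/1331

Step 1 — x − y = 45 − 34651 = -34606. Step 2 — v_11(-34606) = 3 (factor: -34606 = −(11^3 · 26); the sign does not affect v_p). Step 3 — |x − y|_11 = 11^{-3} = 1/1331.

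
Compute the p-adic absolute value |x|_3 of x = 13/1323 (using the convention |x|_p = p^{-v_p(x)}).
|13/1323|_3 = 27

Step 1 — compute v_3(x) by factoring powers of 3 out of the numerator and denominator: v_3(13/1323) = -3. Step 2 — apply |x|_p = p^{-v_p(x)} = 3^{3} = 27.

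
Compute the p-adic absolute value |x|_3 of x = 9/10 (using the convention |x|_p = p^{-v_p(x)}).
|9/10|_3 = 1/9

Step 1 — compute v_3(x) by factoring powers of 3 out of the numerator and denominator: v_3(9/10) = 2. Step 2 — apply |x|_p = p^{-v_p(x)} = 3^{-2} = 1/9.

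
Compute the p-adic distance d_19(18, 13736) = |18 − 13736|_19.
d_19(18, 13736) = 1/6859

Step 1 — x − y = 18 − 13736 = -13718. Step 2 — v_19(-13718) = 3 (factor: -13718 = −(19^3 · 2); the sign does not affect v_p). Step 3 — |x − y|_19 = 19^{-3} = 1/6859.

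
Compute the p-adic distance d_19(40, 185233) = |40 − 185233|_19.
d_19(40, 185233) = 1/6859

Step 1 — x − y = 40 − 185233 = -185193. Step 2 — v_19(-185193) = 3 (factor: -185193 = −(19^3 · 27); the sign does not affect v_p). Step 3 — |x − y|_19 = 19^{-3} = 1/6859.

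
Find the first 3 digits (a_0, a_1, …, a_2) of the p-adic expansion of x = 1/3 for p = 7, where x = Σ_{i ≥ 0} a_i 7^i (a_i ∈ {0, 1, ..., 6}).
(a_0, …, a_2) = (5, 4, 4)

v_7(1/3) = 0 (numerator and denominator both coprime to 7), so x ∈ ℤ_7^×. Compute digits iteratively via a_i = x_i mod 7, x_{i+1} = (x_i − a_i)/7, with x_0 = x:
  x_0 = 1/3;  a_0 = 5;  x_1 = (x_0 − 5)/7 = -2/3
  x_1 = -2/3;  a_1 = 4;  x_2 = (x_1 − 4)/7 = -2/3
  x_2 = -2/3;  a_2 = 4;  x_3 = (x_2 − 4)/7 = -2/3
Digits: (5, 4, 4).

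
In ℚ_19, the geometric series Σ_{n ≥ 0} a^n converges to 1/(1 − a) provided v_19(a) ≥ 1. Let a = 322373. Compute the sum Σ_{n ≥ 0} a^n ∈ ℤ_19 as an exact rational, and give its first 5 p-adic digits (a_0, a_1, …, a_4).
Σ a^n = 1/(1 − a) = -1/322372;  first 5 digits = (1, 0, 0, 9, 2)

v_19(a) = 3 ≥ 1, so the series converges in ℤ_19 to 1/(1 − a) = 1/(1 − 322373) = -1/322372. Expand this rational in ℤ_19: compute digits iteratively via d_i = x_i mod 19, x_{i+1} = (x_i − d_i)/19. The first 5 digits are (1, 0, 0, 9, 2).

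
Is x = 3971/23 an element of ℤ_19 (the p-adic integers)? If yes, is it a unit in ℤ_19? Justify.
x ∈ ℤ_19 but not a unit; v_19(x) = 2 > 0

ℤ_19 = {x ∈ ℚ_19 : v_19(x) ≥ 0} and ℤ_19^× = {x ∈ ℤ_19 : v_19(x) = 0}. Here v_19(3971/23) = v_19(num) − v_19(den) = 2; compare against these criteria.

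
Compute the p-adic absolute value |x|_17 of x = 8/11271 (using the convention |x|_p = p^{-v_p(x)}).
|8/11271|_17 = 289

Step 1 — compute v_17(x) by factoring powers of 17 out of the numerator and denominator: v_17(8/11271) = -2. Step 2 — apply |x|_p = p^{-v_p(x)} = 17^{2} = 289.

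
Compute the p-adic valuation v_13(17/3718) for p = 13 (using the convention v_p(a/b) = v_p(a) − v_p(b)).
v_13(17/3718) = -2

Factor powers of 13 from the numerator and denominator of the reduced fraction: 17 = 13^0 · 17 and 3718 = 13^2 · 22. Apply v_p(a/b) = v_p(a) − v_p(b): v_13(17/3718) = 0 − 2 = -2.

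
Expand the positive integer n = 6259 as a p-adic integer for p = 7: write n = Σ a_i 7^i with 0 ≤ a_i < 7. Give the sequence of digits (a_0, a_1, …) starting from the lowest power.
(a_0, a_1, …) = (1, 5, 1, 4, 2)

Repeated division by 7 gives the digits low-to-high: 6259 = 1 + 5·7^1 + 1·7^2 + 4·7^3 + 2·7^4. Digit sequence: (1, 5, 1, 4, 2).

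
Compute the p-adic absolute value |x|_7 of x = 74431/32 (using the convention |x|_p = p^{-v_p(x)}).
|74431/32|_7 = 1/2401

Step 1 — compute v_7(x) by factoring powers of 7 out of the numerator and denominator: v_7(74431/32) = 4. Step 2 — apply |x|_p = p^{-v_p(x)} = 7^{-4} = 1/2401.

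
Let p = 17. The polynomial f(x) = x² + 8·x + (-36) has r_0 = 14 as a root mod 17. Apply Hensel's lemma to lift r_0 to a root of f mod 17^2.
r_1 = 167 (mod 289)

Hensel: r_{i+1} = r_i − f(r_i)·(f′(r_i))^{-1} mod 17^{i+2}, f′(x) = 2x + 8. Iterate:
  r_0 = 14 (mod 17)
  r_1 = 167 (mod 289)
Final: r = 167 satisfies f(r) ≡ 0 mod 17^2.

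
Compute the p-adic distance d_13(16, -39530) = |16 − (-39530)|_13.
d_13(16, -39530) = 1/2197

Step 1 — x − y = 16 − (-39530) = 39546. Step 2 — v_13(39546) = 3 (factor: 39546 = (13^3 · 18); the sign does not affect v_p). Step 3 — |x − y|_13 = 13^{-3} = 1/2197.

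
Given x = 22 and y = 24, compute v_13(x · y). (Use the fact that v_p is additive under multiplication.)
v_13(528) = 0

v_p(x) = 0 (factor: 22 = 13^0 · 22); v_p(y) = 0 (factor: 24 = 13^0 · 24). Additivity: v_p(xy) = v_p(x) + v_p(y) = 0 + 0 = 0. (Direct check: xy = 528 = 13^0 · (528).)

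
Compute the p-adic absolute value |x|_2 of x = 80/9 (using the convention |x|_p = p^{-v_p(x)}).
|80/9|_2 = 1/16

Step 1 — compute v_2(x) by factoring powers of 2 out of the numerator and denominator: v_2(80/9) = 4. Step 2 — apply |x|_p = p^{-v_p(x)} = 2^{-4} = 1/16.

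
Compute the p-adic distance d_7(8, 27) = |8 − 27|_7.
d_7(8, 27) = 1

Step 1 — x − y = 8 − 27 = -19. Step 2 — v_7(-19) = 0 (factor: -19 = −(7^0 · 19); the sign does not affect v_p). Step 3 — |x − y|_7 = 7^{0} = 1.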